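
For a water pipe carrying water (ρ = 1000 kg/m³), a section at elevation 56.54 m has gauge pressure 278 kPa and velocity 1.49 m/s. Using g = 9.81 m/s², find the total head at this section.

Pressure head ψ = P/(ρg) = 278×1000 / (1000 × 9.81) = 28.34 m.
Velocity head = v²/(2g) = 1.49² / (2 × 9.81) = 0.113 m.
h = z + ψ + v²/(2g) = 56.54 + 28.34 + 0.113 = 84.99 m.

h ≈ 84.99 m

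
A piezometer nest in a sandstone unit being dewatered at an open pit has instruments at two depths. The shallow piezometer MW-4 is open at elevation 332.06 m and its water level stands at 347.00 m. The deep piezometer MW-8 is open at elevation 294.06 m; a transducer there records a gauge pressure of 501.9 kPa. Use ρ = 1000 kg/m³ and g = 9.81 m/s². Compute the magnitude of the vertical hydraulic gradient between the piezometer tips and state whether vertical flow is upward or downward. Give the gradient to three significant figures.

Total head at MW-4: h = 347.00 m (water level in the standpipe).
Pressure head at MW-8: ψ = P/(ρg) = 501.9×1000 / (1000 × 9.81) = 51.16 m.
Total head at MW-8: h = z + ψ = 294.06 + 51.16 = 345.22 m.
Δh = h(MW-4) − h(MW-8) = 347.00 − 345.22 = 1.78 m.
Vertical separation Δz = 332.06 − 294.06 = 38.00 m.
|i_v| = |Δh| / Δz = 1.78 / 38.00 = 0.0468.
Head is higher in the shallow piezometer, so vertical flow is downward (recharge condition).

|i_v| ≈ 0.0468; vertical flow is downward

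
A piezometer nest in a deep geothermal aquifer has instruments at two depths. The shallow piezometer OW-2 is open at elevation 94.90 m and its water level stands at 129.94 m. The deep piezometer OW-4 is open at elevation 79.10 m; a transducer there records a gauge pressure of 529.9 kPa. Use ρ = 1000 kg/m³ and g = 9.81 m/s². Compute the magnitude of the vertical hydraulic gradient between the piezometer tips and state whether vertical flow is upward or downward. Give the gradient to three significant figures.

|i_v| ≈ 0.201; vertical flow is upward

Total head at OW-2: h = 129.94 m (water level in the standpipe).
Pressure head at OW-4: ψ = P/(ρg) = 529.9×1000 / (1000 × 9.81) = 54.02 m.
Total head at OW-4: h = z + ψ = 79.10 + 54.02 = 133.12 m.
Δh = h(OW-2) − h(OW-4) = 129.94 − 133.12 = -3.18 m.
Vertical separation Δz = 94.90 − 79.10 = 15.80 m.
|i_v| = |Δh| / Δz = 3.18 / 15.80 = 0.201.
Head is higher in the deep piezometer, so vertical flow is upward (discharge condition).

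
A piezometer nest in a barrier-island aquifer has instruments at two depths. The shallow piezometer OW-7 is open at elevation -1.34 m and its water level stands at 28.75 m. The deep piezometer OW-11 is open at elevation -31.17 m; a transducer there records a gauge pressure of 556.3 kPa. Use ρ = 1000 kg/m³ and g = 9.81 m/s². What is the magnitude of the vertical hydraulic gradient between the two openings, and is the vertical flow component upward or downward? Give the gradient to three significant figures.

|i_v| ≈ 0.108; vertical flow is downward

Total head at OW-7: h = 28.75 m (water level in the standpipe).
Pressure head at OW-11: ψ = P/(ρg) = 556.3×1000 / (1000 × 9.81) = 56.71 m.
Total head at OW-11: h = z + ψ = -31.17 + 56.71 = 25.54 m.
Δh = h(OW-7) − h(OW-11) = 28.75 − 25.54 = 3.21 m.
Vertical separation Δz = -1.34 − (-31.17) = 29.83 m.
|i_v| = |Δh| / Δz = 3.21 / 29.83 = 0.108.
Head is higher in the shallow piezometer, so vertical flow is downward (recharge condition).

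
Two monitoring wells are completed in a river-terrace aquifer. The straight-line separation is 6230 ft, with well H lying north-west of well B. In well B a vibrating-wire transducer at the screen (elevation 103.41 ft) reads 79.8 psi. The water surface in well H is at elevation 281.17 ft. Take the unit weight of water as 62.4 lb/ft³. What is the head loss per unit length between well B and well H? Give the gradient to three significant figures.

i ≈ 0.00103 ft/ft

Pressure head at well B: ψ = 144·P/γ = 144 × 79.8 / 62.4 = 184.15 ft.
Total head at well B: h = z + ψ = 103.41 + 184.15 = 287.56 ft.
Total head at well H: h = 281.17 ft (water level in the piezometer is the total head).
Head difference: h(well B) − h(well H) = 287.56 − 281.17 = 6.39 ft.
Hydraulic gradient: i = |Δh| / L = 6.39 / 6230 = 0.00103.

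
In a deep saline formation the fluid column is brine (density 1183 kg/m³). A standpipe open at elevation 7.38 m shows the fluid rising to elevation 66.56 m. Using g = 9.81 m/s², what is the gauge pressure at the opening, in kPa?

P ≈ 687 kPa

Pressure head ψ = h − z = 66.56 − 7.38 = 59.18 m.
P = ρgψ = 1183 × 9.81 × 59.18 = 686798 Pa ≈ 687 kPa.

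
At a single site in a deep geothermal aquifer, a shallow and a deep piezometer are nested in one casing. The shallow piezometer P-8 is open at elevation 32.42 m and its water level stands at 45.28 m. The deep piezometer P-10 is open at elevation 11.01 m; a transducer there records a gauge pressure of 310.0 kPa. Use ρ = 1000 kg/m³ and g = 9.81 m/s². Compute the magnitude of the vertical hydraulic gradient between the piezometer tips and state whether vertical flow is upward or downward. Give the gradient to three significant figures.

Total head at P-8: h = 45.28 m (water level in the standpipe).
Pressure head at P-10: ψ = P/(ρg) = 310.0×1000 / (1000 × 9.81) = 31.60 m.
Total head at P-10: h = z + ψ = 11.01 + 31.60 = 42.61 m.
Δh = h(P-8) − h(P-10) = 45.28 − 42.61 = 2.67 m.
Vertical separation Δz = 32.42 − 11.01 = 21.41 m.
|i_v| = |Δh| / Δz = 2.67 / 21.41 = 0.125.
Head is higher in the shallow piezometer, so vertical flow is downward (recharge condition).

|i_v| ≈ 0.125; vertical flow is downward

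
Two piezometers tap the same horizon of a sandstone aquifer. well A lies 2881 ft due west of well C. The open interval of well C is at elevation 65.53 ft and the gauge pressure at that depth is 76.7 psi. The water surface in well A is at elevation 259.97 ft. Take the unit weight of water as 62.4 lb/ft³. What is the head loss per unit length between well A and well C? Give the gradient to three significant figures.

Pressure head at well C: ψ = 144·P/γ = 144 × 76.7 / 62.4 = 177.00 ft.
Total head at well C: h = z + ψ = 65.53 + 177.00 = 242.53 ft.
Total head at well A: h = 259.97 ft (water level in the piezometer is the total head).
Head difference: h(well C) − h(well A) = 242.53 − 259.97 = -17.44 ft.
Hydraulic gradient: i = |Δh| / L = 17.44 / 2881 = 0.00605.

i ≈ 0.00605 ft/ft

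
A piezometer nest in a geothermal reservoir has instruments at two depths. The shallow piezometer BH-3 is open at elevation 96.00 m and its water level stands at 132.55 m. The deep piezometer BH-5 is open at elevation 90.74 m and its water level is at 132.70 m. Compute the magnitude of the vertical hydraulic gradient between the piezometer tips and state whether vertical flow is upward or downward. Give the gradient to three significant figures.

|i_v| ≈ 0.0285; vertical flow is upward

Total head at BH-3: h = 132.55 m (water level in the standpipe).
Total head at BH-5: h = 132.70 m.
Δh = h(BH-3) − h(BH-5) = 132.55 − 132.70 = -0.15 m.
Vertical separation Δz = 96.00 − 90.74 = 5.26 m.
|i_v| = |Δh| / Δz = 0.15 / 5.26 = 0.0285.
Head is higher in the deep piezometer, so vertical flow is upward (discharge condition).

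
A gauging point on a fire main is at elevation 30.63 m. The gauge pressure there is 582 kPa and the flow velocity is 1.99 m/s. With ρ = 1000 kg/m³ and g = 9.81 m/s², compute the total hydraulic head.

Pressure head ψ = P/(ρg) = 582×1000 / (1000 × 9.81) = 59.33 m.
Velocity head = v²/(2g) = 1.99² / (2 × 9.81) = 0.202 m.
h = z + ψ + v²/(2g) = 30.63 + 59.33 + 0.202 = 90.16 m.

h ≈ 90.16 m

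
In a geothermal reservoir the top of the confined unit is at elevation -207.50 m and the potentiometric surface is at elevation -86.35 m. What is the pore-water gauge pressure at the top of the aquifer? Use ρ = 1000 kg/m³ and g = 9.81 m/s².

Pressure head at the aquifer top: ψ = h − z = -86.35 − (-207.50) = 121.15 m.
P = ρgψ = 1000 × 9.81 × 121.15 = 1188482 Pa ≈ 1190 kPa.

P ≈ 1190 kPa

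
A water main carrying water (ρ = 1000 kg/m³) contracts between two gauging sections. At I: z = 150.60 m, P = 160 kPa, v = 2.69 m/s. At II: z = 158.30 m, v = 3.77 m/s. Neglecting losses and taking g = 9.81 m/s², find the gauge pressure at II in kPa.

P₂ ≈ 81.0 kPa

Pressure head at I: ψ₁ = P₁/(ρg) = 160×1000 / (1000 × 9.81) = 16.31 m.
Velocity heads: v₁²/2g = 2.69²/19.62 = 0.369 m; v₂²/2g = 3.77²/19.62 = 0.724 m.
Total head H = z₁ + ψ₁ + v₁²/2g = 150.60 + 16.31 + 0.369 = 167.28 m.
ψ₂ = H − z₂ − v₂²/2g = 167.28 − 158.30 − 0.724 = 8.26 m.
P₂ = ρgψ₂ = 1000 × 9.81 × 8.26 ≈ 81.0 kPa.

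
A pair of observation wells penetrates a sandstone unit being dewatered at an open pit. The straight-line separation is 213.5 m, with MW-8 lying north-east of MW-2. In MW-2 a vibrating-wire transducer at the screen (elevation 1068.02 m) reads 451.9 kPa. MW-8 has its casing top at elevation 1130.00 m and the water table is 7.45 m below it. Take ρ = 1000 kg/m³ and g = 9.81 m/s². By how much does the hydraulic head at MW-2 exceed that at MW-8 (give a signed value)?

Δh ≈ -8.46 m

Pressure head at MW-2: ψ = P/(ρg) = 451.9×1000 / (1000 × 9.81) = 46.07 m.
Total head at MW-2: h = z + ψ = 1068.02 + 46.07 = 1114.09 m.
Total head at MW-8: h = 1130.00 − 7.45 = 1122.55 m.
Head difference: h(MW-2) − h(MW-8) = 1114.09 − 1122.55 = -8.46 m.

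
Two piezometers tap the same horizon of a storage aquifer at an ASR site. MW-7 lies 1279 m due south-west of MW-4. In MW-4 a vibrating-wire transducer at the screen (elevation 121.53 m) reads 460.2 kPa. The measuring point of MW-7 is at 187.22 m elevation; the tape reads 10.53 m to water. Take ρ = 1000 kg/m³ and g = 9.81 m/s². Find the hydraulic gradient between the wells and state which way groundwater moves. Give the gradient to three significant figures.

i ≈ 0.00645; groundwater flows toward the north-east

Pressure head at MW-4: ψ = P/(ρg) = 460.2×1000 / (1000 × 9.81) = 46.91 m.
Total head at MW-4: h = z + ψ = 121.53 + 46.91 = 168.44 m.
Total head at MW-7: h = 187.22 − 10.53 = 176.69 m.
Head difference: h(MW-4) − h(MW-7) = 168.44 − 176.69 = -8.25 m.
Hydraulic gradient: i = |Δh| / L = 8.25 / 1279 = 0.00645.
Flow is from higher to lower head: from MW-7 toward MW-4, i.e. toward the north-east.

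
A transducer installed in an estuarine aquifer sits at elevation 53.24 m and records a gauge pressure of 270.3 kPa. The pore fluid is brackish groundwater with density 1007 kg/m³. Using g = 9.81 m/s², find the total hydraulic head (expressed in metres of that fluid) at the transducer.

ψ = P/(ρg) = 270.3×1000 / (1007 × 9.81) = 27.36 m.
h = z + ψ = 53.24 + 27.36 = 80.60 m.

h ≈ 80.60 m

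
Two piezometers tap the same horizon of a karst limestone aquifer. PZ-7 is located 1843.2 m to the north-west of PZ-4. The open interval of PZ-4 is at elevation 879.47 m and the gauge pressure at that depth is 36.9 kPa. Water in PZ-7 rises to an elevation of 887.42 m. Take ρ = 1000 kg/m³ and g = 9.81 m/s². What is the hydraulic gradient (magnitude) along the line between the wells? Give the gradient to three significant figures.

i ≈ 0.00227

Pressure head at PZ-4: ψ = P/(ρg) = 36.9×1000 / (1000 × 9.81) = 3.76 m.
Total head at PZ-4: h = z + ψ = 879.47 + 3.76 = 883.23 m.
Total head at PZ-7: h = 887.42 m (water level in the piezometer is the total head).
Head difference: h(PZ-4) − h(PZ-7) = 883.23 − 887.42 = -4.19 m.
Hydraulic gradient: i = |Δh| / L = 4.19 / 1843.2 = 0.00227.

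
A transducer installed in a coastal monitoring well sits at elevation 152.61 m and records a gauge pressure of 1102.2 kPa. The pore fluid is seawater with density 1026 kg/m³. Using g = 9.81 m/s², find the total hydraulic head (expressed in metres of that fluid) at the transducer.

ψ = P/(ρg) = 1102.2×1000 / (1026 × 9.81) = 109.51 m.
h = z + ψ = 152.61 + 109.51 = 262.12 m.

h ≈ 262.12 m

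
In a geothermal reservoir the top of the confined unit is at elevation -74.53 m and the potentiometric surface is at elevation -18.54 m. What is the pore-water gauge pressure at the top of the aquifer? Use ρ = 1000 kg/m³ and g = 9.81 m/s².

P ≈ 549 kPa

Pressure head at the aquifer top: ψ = h − z = -18.54 − (-74.53) = 55.99 m.
P = ρgψ = 1000 × 9.81 × 55.99 = 549262 Pa ≈ 549 kPa.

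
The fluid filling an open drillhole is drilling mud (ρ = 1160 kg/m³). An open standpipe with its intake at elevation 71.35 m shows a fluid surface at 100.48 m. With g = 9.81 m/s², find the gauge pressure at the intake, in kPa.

P ≈ 331 kPa

Pressure head ψ = h − z = 100.48 − 71.35 = 29.13 m.
P = ρgψ = 1160 × 9.81 × 29.13 = 331488 Pa ≈ 331 kPa.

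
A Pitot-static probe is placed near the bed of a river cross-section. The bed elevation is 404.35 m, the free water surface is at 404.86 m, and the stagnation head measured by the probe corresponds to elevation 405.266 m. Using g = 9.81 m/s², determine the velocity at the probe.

v ≈ 2.82 m/s

Near the bed, under hydrostatic conditions, the piezometric head (z + ψ) equals the free-surface elevation, 404.86 m.
Velocity head = total − piezometric = 405.266 − 404.86 = 0.406 m.
v = √(2g·h_v) = √(2 × 9.81 × 0.406) = 2.82 m/s.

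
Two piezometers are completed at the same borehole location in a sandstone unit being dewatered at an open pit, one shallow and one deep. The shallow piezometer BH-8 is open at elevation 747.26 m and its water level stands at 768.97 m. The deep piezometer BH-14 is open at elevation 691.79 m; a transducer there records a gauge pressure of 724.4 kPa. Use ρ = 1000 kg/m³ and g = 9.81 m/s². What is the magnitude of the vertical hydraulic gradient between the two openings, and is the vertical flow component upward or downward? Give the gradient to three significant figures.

|i_v| ≈ 0.0602; vertical flow is downward

Total head at BH-8: h = 768.97 m (water level in the standpipe).
Pressure head at BH-14: ψ = P/(ρg) = 724.4×1000 / (1000 × 9.81) = 73.84 m.
Total head at BH-14: h = z + ψ = 691.79 + 73.84 = 765.63 m.
Δh = h(BH-8) − h(BH-14) = 768.97 − 765.63 = 3.34 m.
Vertical separation Δz = 747.26 − 691.79 = 55.47 m.
|i_v| = |Δh| / Δz = 3.34 / 55.47 = 0.0602.
Head is higher in the shallow piezometer, so vertical flow is downward (recharge condition).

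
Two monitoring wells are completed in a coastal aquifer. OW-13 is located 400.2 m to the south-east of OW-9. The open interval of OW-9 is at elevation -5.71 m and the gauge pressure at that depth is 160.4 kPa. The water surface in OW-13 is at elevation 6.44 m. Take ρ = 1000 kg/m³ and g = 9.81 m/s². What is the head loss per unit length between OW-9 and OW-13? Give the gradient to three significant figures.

Pressure head at OW-9: ψ = P/(ρg) = 160.4×1000 / (1000 × 9.81) = 16.35 m.
Total head at OW-9: h = z + ψ = -5.71 + 16.35 = 10.64 m.
Total head at OW-13: h = 6.44 m (water level in the piezometer is the total head).
Head difference: h(OW-9) − h(OW-13) = 10.64 − 6.44 = 4.20 m.
Hydraulic gradient: i = |Δh| / L = 4.20 / 400.2 = 0.0105.

i ≈ 0.0105 m/m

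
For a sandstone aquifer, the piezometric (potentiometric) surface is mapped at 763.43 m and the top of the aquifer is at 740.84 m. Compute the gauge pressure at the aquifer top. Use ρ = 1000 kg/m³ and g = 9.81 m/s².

Pressure head at the aquifer top: ψ = h − z = 763.43 − 740.84 = 22.59 m.
P = ρgψ = 1000 × 9.81 × 22.59 = 221608 Pa ≈ 222 kPa.

P ≈ 222 kPa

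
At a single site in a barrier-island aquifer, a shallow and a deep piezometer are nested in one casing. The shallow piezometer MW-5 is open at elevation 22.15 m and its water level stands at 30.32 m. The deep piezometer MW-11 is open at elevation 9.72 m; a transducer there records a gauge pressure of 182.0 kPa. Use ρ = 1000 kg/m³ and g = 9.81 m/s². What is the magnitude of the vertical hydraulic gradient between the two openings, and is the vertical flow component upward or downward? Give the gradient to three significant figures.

Total head at MW-5: h = 30.32 m (water level in the standpipe).
Pressure head at MW-11: ψ = P/(ρg) = 182.0×1000 / (1000 × 9.81) = 18.55 m.
Total head at MW-11: h = z + ψ = 9.72 + 18.55 = 28.27 m.
Δh = h(MW-5) − h(MW-11) = 30.32 − 28.27 = 2.05 m.
Vertical separation Δz = 22.15 − 9.72 = 12.43 m.
|i_v| = |Δh| / Δz = 2.05 / 12.43 = 0.165.
Head is higher in the shallow piezometer, so vertical flow is downward (recharge condition).

|i_v| ≈ 0.165; vertical flow is downward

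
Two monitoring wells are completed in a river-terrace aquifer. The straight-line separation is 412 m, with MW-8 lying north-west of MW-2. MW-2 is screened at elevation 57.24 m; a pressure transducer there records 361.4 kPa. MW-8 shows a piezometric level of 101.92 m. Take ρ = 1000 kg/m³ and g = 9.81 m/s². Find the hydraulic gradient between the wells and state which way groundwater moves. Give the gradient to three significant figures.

i ≈ 0.0190; groundwater flows toward the south-east

Pressure head at MW-2: ψ = P/(ρg) = 361.4×1000 / (1000 × 9.81) = 36.84 m.
Total head at MW-2: h = z + ψ = 57.24 + 36.84 = 94.08 m.
Total head at MW-8: h = 101.92 m (water level in the piezometer is the total head).
Head difference: h(MW-2) − h(MW-8) = 94.08 − 101.92 = -7.84 m.
Hydraulic gradient: i = |Δh| / L = 7.84 / 412 = 0.0190.
Flow is from higher to lower head: from MW-8 toward MW-2, i.e. toward the south-east.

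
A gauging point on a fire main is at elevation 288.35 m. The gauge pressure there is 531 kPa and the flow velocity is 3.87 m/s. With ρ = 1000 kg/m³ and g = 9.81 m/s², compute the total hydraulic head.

h ≈ 343.24 m

Pressure head ψ = P/(ρg) = 531×1000 / (1000 × 9.81) = 54.13 m.
Velocity head = v²/(2g) = 3.87² / (2 × 9.81) = 0.763 m.
h = z + ψ + v²/(2g) = 288.35 + 54.13 + 0.763 = 343.24 m.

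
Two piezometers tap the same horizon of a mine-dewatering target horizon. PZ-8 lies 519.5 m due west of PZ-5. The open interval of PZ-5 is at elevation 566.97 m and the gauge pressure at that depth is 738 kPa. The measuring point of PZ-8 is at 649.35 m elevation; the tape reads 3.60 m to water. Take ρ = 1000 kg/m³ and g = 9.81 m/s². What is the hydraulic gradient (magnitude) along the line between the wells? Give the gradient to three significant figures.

Pressure head at PZ-5: ψ = P/(ρg) = 738×1000 / (1000 × 9.81) = 75.23 m.
Total head at PZ-5: h = z + ψ = 566.97 + 75.23 = 642.20 m.
Total head at PZ-8: h = 649.35 − 3.60 = 645.75 m.
Head difference: h(PZ-5) − h(PZ-8) = 642.20 − 645.75 = -3.55 m.
Hydraulic gradient: i = |Δh| / L = 3.55 / 519.5 = 0.00683.

i ≈ 0.00683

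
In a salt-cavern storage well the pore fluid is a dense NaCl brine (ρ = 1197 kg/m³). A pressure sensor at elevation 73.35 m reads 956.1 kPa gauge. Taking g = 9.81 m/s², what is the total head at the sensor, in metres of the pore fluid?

h ≈ 154.77 m

ψ = P/(ρg) = 956.1×1000 / (1197 × 9.81) = 81.42 m.
h = z + ψ = 73.35 + 81.42 = 154.77 m.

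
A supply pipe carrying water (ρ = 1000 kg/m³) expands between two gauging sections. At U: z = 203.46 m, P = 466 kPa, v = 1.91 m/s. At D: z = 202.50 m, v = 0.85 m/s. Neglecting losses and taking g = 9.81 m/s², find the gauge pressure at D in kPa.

P₂ ≈ 477 kPa

Pressure head at U: ψ₁ = P₁/(ρg) = 466×1000 / (1000 × 9.81) = 47.50 m.
Velocity heads: v₁²/2g = 1.91²/19.62 = 0.186 m; v₂²/2g = 0.85²/19.62 = 0.037 m.
Total head H = z₁ + ψ₁ + v₁²/2g = 203.46 + 47.50 + 0.186 = 251.15 m.
ψ₂ = H − z₂ − v₂²/2g = 251.15 − 202.50 − 0.037 = 48.61 m.
P₂ = ρgψ₂ = 1000 × 9.81 × 48.61 ≈ 477 kPa.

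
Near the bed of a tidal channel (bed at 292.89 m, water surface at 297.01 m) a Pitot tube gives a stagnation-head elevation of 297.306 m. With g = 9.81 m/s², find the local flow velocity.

v ≈ 2.41 m/s

Near the bed, under hydrostatic conditions, the piezometric head (z + ψ) equals the free-surface elevation, 297.01 m.
Velocity head = total − piezometric = 297.306 − 297.01 = 0.296 m.
v = √(2g·h_v) = √(2 × 9.81 × 0.296) = 2.41 m/s.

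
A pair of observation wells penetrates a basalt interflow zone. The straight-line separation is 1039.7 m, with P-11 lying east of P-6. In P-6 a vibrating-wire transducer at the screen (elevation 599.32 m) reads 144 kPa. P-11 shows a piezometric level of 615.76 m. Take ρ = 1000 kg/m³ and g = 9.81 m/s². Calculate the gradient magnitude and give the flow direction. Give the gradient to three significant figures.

Pressure head at P-6: ψ = P/(ρg) = 144×1000 / (1000 × 9.81) = 14.68 m.
Total head at P-6: h = z + ψ = 599.32 + 14.68 = 614.00 m.
Total head at P-11: h = 615.76 m (water level in the piezometer is the total head).
Head difference: h(P-6) − h(P-11) = 614.00 − 615.76 = -1.76 m.
Hydraulic gradient: i = |Δh| / L = 1.76 / 1039.7 = 0.00169.
Flow is from higher to lower head: from P-11 toward P-6, i.e. toward the west.

i ≈ 0.00169; groundwater flows toward the west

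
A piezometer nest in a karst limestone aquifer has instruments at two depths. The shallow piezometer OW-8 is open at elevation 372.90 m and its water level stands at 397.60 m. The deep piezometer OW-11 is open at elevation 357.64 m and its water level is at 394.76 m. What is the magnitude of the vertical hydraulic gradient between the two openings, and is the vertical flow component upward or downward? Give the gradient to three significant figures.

Total head at OW-8: h = 397.60 m (water level in the standpipe).
Total head at OW-11: h = 394.76 m.
Δh = h(OW-8) − h(OW-11) = 397.60 − 394.76 = 2.84 m.
Vertical separation Δz = 372.90 − 357.64 = 15.26 m.
|i_v| = |Δh| / Δz = 2.84 / 15.26 = 0.186.
Head is higher in the shallow piezometer, so vertical flow is downward (recharge condition).

|i_v| ≈ 0.186; vertical flow is downward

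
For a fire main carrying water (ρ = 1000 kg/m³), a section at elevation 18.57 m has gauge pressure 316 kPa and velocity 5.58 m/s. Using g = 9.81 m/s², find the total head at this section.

Pressure head ψ = P/(ρg) = 316×1000 / (1000 × 9.81) = 32.21 m.
Velocity head = v²/(2g) = 5.58² / (2 × 9.81) = 1.587 m.
h = z + ψ + v²/(2g) = 18.57 + 32.21 + 1.587 = 52.37 m.

h ≈ 52.37 m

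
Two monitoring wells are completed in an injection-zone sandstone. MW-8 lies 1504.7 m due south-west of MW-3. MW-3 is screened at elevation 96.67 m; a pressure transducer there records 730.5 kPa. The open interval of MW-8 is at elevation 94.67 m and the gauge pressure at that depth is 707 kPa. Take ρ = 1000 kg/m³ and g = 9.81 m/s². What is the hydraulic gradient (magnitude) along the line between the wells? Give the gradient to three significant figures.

Pressure head at MW-3: ψ = P/(ρg) = 730.5×1000 / (1000 × 9.81) = 74.46 m.
Total head at MW-3: h = z + ψ = 96.67 + 74.46 = 171.13 m.
Pressure head at MW-8: ψ = P/(ρg) = 707×1000 / (1000 × 9.81) = 72.07 m.
Total head at MW-8: h = z + ψ = 94.67 + 72.07 = 166.74 m.
Head difference: h(MW-3) − h(MW-8) = 171.13 − 166.74 = 4.39 m.
Hydraulic gradient: i = |Δh| / L = 4.39 / 1504.7 = 0.00292.

i ≈ 0.00292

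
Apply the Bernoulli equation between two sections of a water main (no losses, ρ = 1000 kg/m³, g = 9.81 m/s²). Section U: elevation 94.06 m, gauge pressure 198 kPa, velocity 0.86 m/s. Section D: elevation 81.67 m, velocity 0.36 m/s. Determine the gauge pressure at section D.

Pressure head at U: ψ₁ = P₁/(ρg) = 198×1000 / (1000 × 9.81) = 20.18 m.
Velocity heads: v₁²/2g = 0.86²/19.62 = 0.038 m; v₂²/2g = 0.36²/19.62 = 0.007 m.
Total head H = z₁ + ψ₁ + v₁²/2g = 94.06 + 20.18 + 0.038 = 114.28 m.
ψ₂ = H − z₂ − v₂²/2g = 114.28 − 81.67 − 0.007 = 32.60 m.
P₂ = ρgψ₂ = 1000 × 9.81 × 32.60 ≈ 320 kPa.

P₂ ≈ 320 kPa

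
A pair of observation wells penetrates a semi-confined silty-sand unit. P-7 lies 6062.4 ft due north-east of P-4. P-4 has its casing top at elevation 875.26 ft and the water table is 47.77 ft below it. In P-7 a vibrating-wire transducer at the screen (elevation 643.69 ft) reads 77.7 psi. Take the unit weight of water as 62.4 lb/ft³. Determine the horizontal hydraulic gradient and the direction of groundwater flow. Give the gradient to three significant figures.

Total head at P-4: h = 875.26 − 47.77 = 827.49 ft.
Pressure head at P-7: ψ = 144·P/γ = 144 × 77.7 / 62.4 = 179.31 ft.
Total head at P-7: h = z + ψ = 643.69 + 179.31 = 823.00 ft.
Head difference: h(P-4) − h(P-7) = 827.49 − 823.00 = 4.49 ft.
Hydraulic gradient: i = |Δh| / L = 4.49 / 6062.4 = 0.000741.
Flow is from higher to lower head: from P-4 toward P-7, i.e. toward the north-east.

i ≈ 0.000741; groundwater flows toward the north-east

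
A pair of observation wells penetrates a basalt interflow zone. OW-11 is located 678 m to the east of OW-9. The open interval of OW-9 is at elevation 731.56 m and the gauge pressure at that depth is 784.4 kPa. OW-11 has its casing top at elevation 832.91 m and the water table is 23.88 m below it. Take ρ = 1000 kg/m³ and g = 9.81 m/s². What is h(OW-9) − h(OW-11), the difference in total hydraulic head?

Pressure head at OW-9: ψ = P/(ρg) = 784.4×1000 / (1000 × 9.81) = 79.96 m.
Total head at OW-9: h = z + ψ = 731.56 + 79.96 = 811.52 m.
Total head at OW-11: h = 832.91 − 23.88 = 809.03 m.
Head difference: h(OW-9) − h(OW-11) = 811.52 − 809.03 = 2.49 m.

Δh ≈ 2.49 m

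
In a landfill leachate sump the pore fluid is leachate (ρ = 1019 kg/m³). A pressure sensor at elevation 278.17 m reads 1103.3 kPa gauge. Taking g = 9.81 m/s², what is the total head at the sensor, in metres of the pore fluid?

ψ = P/(ρg) = 1103.3×1000 / (1019 × 9.81) = 110.37 m.
h = z + ψ = 278.17 + 110.37 = 388.54 m.

h ≈ 388.54 m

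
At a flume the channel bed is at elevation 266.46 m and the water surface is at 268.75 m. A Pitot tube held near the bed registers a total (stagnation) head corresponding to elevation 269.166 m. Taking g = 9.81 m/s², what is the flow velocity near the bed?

v ≈ 2.86 m/s

Near the bed, under hydrostatic conditions, the piezometric head (z + ψ) equals the free-surface elevation, 268.75 m.
Velocity head = total − piezometric = 269.166 − 268.75 = 0.416 m.
v = √(2g·h_v) = √(2 × 9.81 × 0.416) = 2.86 m/s.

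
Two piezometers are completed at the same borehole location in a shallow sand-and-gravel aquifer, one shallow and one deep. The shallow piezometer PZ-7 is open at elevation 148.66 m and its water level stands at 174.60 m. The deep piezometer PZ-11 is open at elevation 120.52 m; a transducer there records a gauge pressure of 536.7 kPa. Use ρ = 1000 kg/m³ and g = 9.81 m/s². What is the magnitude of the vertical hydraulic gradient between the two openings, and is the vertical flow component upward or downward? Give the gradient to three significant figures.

Total head at PZ-7: h = 174.60 m (water level in the standpipe).
Pressure head at PZ-11: ψ = P/(ρg) = 536.7×1000 / (1000 × 9.81) = 54.71 m.
Total head at PZ-11: h = z + ψ = 120.52 + 54.71 = 175.23 m.
Δh = h(PZ-7) − h(PZ-11) = 174.60 − 175.23 = -0.63 m.
Vertical separation Δz = 148.66 − 120.52 = 28.14 m.
|i_v| = |Δh| / Δz = 0.63 / 28.14 = 0.0224.
Head is higher in the deep piezometer, so vertical flow is upward (discharge condition).

|i_v| ≈ 0.0224; vertical flow is upward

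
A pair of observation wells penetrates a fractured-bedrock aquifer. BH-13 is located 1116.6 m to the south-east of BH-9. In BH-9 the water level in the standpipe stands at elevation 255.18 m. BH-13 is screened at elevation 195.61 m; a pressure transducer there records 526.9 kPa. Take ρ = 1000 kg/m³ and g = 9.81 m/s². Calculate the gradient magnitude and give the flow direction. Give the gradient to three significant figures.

i ≈ 0.00525; groundwater flows toward the south-east

Total head at BH-9: h = 255.18 m (water level in the piezometer is the total head).
Pressure head at BH-13: ψ = P/(ρg) = 526.9×1000 / (1000 × 9.81) = 53.71 m.
Total head at BH-13: h = z + ψ = 195.61 + 53.71 = 249.32 m.
Head difference: h(BH-9) − h(BH-13) = 255.18 − 249.32 = 5.86 m.
Hydraulic gradient: i = |Δh| / L = 5.86 / 1116.6 = 0.00525.
Flow is from higher to lower head: from BH-9 toward BH-13, i.e. toward the south-east.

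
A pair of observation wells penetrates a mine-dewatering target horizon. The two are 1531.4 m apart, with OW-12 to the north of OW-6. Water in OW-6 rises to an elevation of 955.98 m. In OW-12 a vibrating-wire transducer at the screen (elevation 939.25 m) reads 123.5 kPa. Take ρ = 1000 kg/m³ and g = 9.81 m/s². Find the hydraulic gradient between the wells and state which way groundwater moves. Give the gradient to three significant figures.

Total head at OW-6: h = 955.98 m (water level in the piezometer is the total head).
Pressure head at OW-12: ψ = P/(ρg) = 123.5×1000 / (1000 × 9.81) = 12.59 m.
Total head at OW-12: h = z + ψ = 939.25 + 12.59 = 951.84 m.
Head difference: h(OW-6) − h(OW-12) = 955.98 − 951.84 = 4.14 m.
Hydraulic gradient: i = |Δh| / L = 4.14 / 1531.4 = 0.00270.
Flow is from higher to lower head: from OW-6 toward OW-12, i.e. toward the north.

i ≈ 0.00270; groundwater flows toward the north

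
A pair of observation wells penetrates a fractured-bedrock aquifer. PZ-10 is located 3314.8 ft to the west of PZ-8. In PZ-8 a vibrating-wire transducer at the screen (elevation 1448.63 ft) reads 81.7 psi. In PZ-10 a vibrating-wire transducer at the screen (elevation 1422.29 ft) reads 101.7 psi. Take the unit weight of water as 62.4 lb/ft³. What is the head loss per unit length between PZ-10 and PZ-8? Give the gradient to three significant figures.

i ≈ 0.00598 ft/ft

Pressure head at PZ-8: ψ = 144·P/γ = 144 × 81.7 / 62.4 = 188.54 ft.
Total head at PZ-8: h = z + ψ = 1448.63 + 188.54 = 1637.17 ft.
Pressure head at PZ-10: ψ = 144·P/γ = 144 × 101.7 / 62.4 = 234.69 ft.
Total head at PZ-10: h = z + ψ = 1422.29 + 234.69 = 1656.98 ft.
Head difference: h(PZ-8) − h(PZ-10) = 1637.17 − 1656.98 = -19.81 ft.
Hydraulic gradient: i = |Δh| / L = 19.81 / 3314.8 = 0.00598.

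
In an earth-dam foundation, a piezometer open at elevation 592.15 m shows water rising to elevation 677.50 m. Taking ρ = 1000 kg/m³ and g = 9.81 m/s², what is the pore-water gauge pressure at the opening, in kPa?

P ≈ 837 kPa

Pressure head ψ = h − z = 677.50 − 592.15 = 85.35 m.
P = ρgψ = 1000 × 9.81 × 85.35 = 837284 Pa ≈ 837 kPa.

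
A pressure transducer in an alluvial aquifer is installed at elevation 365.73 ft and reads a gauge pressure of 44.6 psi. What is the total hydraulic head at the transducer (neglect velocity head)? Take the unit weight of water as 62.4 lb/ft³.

h ≈ 468.65 ft

ψ = 144·P/γ = 144 × 44.6 / 62.4 = 102.92 ft.
h = z + ψ = 365.73 + 102.92 = 468.65 ft.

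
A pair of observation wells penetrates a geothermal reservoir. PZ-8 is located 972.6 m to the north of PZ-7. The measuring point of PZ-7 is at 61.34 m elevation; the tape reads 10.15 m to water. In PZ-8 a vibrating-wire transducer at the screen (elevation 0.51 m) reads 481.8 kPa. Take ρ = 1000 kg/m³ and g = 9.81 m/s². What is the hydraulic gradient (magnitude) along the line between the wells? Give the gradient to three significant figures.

Total head at PZ-7: h = 61.34 − 10.15 = 51.19 m.
Pressure head at PZ-8: ψ = P/(ρg) = 481.8×1000 / (1000 × 9.81) = 49.11 m.
Total head at PZ-8: h = z + ψ = 0.51 + 49.11 = 49.62 m.
Head difference: h(PZ-7) − h(PZ-8) = 51.19 − 49.62 = 1.57 m.
Hydraulic gradient: i = |Δh| / L = 1.57 / 972.6 = 0.00161.

i ≈ 0.00161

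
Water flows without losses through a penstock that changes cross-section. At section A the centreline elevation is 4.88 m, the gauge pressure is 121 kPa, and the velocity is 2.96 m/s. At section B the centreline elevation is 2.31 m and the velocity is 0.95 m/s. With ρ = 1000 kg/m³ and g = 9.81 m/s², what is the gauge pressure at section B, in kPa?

P₂ ≈ 150 kPa

Pressure head at A: ψ₁ = P₁/(ρg) = 121×1000 / (1000 × 9.81) = 12.33 m.
Velocity heads: v₁²/2g = 2.96²/19.62 = 0.447 m; v₂²/2g = 0.95²/19.62 = 0.046 m.
Total head H = z₁ + ψ₁ + v₁²/2g = 4.88 + 12.33 + 0.447 = 17.66 m.
ψ₂ = H − z₂ − v₂²/2g = 17.66 − 2.31 − 0.046 = 15.30 m.
P₂ = ρgψ₂ = 1000 × 9.81 × 15.30 ≈ 150 kPa.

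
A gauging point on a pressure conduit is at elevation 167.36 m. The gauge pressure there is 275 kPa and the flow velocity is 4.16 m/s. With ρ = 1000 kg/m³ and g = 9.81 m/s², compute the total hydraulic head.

Pressure head ψ = P/(ρg) = 275×1000 / (1000 × 9.81) = 28.03 m.
Velocity head = v²/(2g) = 4.16² / (2 × 9.81) = 0.882 m.
h = z + ψ + v²/(2g) = 167.36 + 28.03 + 0.882 = 196.27 m.

h ≈ 196.27 m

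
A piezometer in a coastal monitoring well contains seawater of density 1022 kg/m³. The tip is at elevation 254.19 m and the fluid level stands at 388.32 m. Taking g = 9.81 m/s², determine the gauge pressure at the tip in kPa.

P ≈ 1340 kPa

Pressure head ψ = h − z = 388.32 − 254.19 = 134.13 m.
P = ρgψ = 1022 × 9.81 × 134.13 = 1344763 Pa ≈ 1340 kPa.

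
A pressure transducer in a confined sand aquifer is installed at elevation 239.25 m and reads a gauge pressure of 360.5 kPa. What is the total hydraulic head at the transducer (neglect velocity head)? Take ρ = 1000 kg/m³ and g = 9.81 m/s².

ψ = P/(ρg) = 360.5×1000 / (1000 × 9.81) = 36.75 m.
h = z + ψ = 239.25 + 36.75 = 276.00 m.

h ≈ 276.00 m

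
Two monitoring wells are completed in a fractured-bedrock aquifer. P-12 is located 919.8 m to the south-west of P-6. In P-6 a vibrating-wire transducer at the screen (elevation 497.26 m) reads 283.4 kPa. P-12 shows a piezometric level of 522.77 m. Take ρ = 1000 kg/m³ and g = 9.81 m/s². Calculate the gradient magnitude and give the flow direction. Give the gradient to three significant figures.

Pressure head at P-6: ψ = P/(ρg) = 283.4×1000 / (1000 × 9.81) = 28.89 m.
Total head at P-6: h = z + ψ = 497.26 + 28.89 = 526.15 m.
Total head at P-12: h = 522.77 m (water level in the piezometer is the total head).
Head difference: h(P-6) − h(P-12) = 526.15 − 522.77 = 3.38 m.
Hydraulic gradient: i = |Δh| / L = 3.38 / 919.8 = 0.00367.
Flow is from higher to lower head: from P-6 toward P-12, i.e. toward the south-west.

i ≈ 0.00367; groundwater flows toward the south-west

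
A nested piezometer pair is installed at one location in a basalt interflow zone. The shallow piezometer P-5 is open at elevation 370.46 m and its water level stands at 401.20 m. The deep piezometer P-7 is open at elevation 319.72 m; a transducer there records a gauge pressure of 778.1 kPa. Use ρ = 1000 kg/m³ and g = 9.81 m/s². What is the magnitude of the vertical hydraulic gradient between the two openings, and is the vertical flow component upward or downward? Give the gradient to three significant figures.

Total head at P-5: h = 401.20 m (water level in the standpipe).
Pressure head at P-7: ψ = P/(ρg) = 778.1×1000 / (1000 × 9.81) = 79.32 m.
Total head at P-7: h = z + ψ = 319.72 + 79.32 = 399.04 m.
Δh = h(P-5) − h(P-7) = 401.20 − 399.04 = 2.16 m.
Vertical separation Δz = 370.46 − 319.72 = 50.74 m.
|i_v| = |Δh| / Δz = 2.16 / 50.74 = 0.0426.
Head is higher in the shallow piezometer, so vertical flow is downward (recharge condition).

|i_v| ≈ 0.0426; vertical flow is downward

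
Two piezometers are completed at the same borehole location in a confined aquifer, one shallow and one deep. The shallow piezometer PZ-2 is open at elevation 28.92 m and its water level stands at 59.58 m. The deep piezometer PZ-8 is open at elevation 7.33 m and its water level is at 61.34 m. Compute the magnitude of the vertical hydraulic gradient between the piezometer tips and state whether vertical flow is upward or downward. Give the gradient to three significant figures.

Total head at PZ-2: h = 59.58 m (water level in the standpipe).
Total head at PZ-8: h = 61.34 m.
Δh = h(PZ-2) − h(PZ-8) = 59.58 − 61.34 = -1.76 m.
Vertical separation Δz = 28.92 − 7.33 = 21.59 m.
|i_v| = |Δh| / Δz = 1.76 / 21.59 = 0.0815.
Head is higher in the deep piezometer, so vertical flow is upward (discharge condition).

|i_v| ≈ 0.0815; vertical flow is upward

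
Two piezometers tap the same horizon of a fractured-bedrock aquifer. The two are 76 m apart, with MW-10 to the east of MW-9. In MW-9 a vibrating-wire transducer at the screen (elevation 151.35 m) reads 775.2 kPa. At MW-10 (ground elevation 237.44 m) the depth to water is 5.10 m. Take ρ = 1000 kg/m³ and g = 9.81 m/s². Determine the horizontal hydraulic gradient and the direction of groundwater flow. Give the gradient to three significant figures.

i ≈ 0.0259; groundwater flows toward the west

Pressure head at MW-9: ψ = P/(ρg) = 775.2×1000 / (1000 × 9.81) = 79.02 m.
Total head at MW-9: h = z + ψ = 151.35 + 79.02 = 230.37 m.
Total head at MW-10: h = 237.44 − 5.10 = 232.34 m.
Head difference: h(MW-9) − h(MW-10) = 230.37 − 232.34 = -1.97 m.
Hydraulic gradient: i = |Δh| / L = 1.97 / 76 = 0.0259.
Flow is from higher to lower head: from MW-10 toward MW-9, i.e. toward the west.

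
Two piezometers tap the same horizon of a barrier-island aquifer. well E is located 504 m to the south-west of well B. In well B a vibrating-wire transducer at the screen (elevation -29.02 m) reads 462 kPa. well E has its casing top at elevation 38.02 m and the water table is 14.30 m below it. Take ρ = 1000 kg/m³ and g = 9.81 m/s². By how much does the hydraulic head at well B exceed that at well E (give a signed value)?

Pressure head at well B: ψ = P/(ρg) = 462×1000 / (1000 × 9.81) = 47.09 m.
Total head at well B: h = z + ψ = -29.02 + 47.09 = 18.07 m.
Total head at well E: h = 38.02 − 14.30 = 23.72 m.
Head difference: h(well B) − h(well E) = 18.07 − 23.72 = -5.65 m.

Δh ≈ -5.65 m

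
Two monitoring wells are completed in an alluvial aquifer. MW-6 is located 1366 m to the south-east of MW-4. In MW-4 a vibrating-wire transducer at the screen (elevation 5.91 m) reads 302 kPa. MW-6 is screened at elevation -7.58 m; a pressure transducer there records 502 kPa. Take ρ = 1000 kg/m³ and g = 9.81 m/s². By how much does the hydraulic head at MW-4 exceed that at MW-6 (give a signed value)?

Δh ≈ -6.90 m

Pressure head at MW-4: ψ = P/(ρg) = 302×1000 / (1000 × 9.81) = 30.78 m.
Total head at MW-4: h = z + ψ = 5.91 + 30.78 = 36.69 m.
Pressure head at MW-6: ψ = P/(ρg) = 502×1000 / (1000 × 9.81) = 51.17 m.
Total head at MW-6: h = z + ψ = -7.58 + 51.17 = 43.59 m.
Head difference: h(MW-4) − h(MW-6) = 36.69 − 43.59 = -6.90 m.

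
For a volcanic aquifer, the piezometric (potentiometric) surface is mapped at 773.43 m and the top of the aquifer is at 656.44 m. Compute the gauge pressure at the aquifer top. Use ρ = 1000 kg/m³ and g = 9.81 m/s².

Pressure head at the aquifer top: ψ = h − z = 773.43 − 656.44 = 116.99 m.
P = ρgψ = 1000 × 9.81 × 116.99 = 1147672 Pa ≈ 1150 kPa.

P ≈ 1150 kPa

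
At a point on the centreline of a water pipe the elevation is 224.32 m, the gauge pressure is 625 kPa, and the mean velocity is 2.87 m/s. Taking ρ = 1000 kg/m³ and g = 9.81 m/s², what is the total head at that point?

Pressure head ψ = P/(ρg) = 625×1000 / (1000 × 9.81) = 63.71 m.
Velocity head = v²/(2g) = 2.87² / (2 × 9.81) = 0.420 m.
h = z + ψ + v²/(2g) = 224.32 + 63.71 + 0.420 = 288.45 m.

h ≈ 288.45 m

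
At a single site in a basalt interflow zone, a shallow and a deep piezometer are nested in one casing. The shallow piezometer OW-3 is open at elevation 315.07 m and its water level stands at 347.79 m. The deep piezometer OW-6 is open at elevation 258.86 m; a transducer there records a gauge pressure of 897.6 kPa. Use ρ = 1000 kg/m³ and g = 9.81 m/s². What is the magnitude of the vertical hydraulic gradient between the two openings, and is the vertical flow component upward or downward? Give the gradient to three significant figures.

Total head at OW-3: h = 347.79 m (water level in the standpipe).
Pressure head at OW-6: ψ = P/(ρg) = 897.6×1000 / (1000 × 9.81) = 91.50 m.
Total head at OW-6: h = z + ψ = 258.86 + 91.50 = 350.36 m.
Δh = h(OW-3) − h(OW-6) = 347.79 − 350.36 = -2.57 m.
Vertical separation Δz = 315.07 − 258.86 = 56.21 m.
|i_v| = |Δh| / Δz = 2.57 / 56.21 = 0.0457.
Head is higher in the deep piezometer, so vertical flow is upward (discharge condition).

|i_v| ≈ 0.0457; vertical flow is upward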